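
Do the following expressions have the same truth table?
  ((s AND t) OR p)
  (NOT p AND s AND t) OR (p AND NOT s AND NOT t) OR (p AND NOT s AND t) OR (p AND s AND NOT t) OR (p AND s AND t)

Yes, they are equivalent — the two output columns agree on all 8 assignments:
p | s | t | Expression 1 | Expression 2
---------------------------------------
0 | 0 | 0 | 0 | 0
0 | 0 | 1 | 0 | 0
0 | 1 | 0 | 0 | 0
0 | 1 | 1 | 1 | 1
1 | 0 | 0 | 1 | 1
1 | 0 | 1 | 1 | 1
1 | 1 | 0 | 1 | 1
1 | 1 | 1 | 1 | 1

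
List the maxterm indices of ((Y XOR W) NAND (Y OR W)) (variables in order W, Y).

ΠM(1, 2) = (W OR NOT Y) AND (NOT W OR Y)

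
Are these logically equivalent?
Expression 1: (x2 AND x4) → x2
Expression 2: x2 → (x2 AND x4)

No, Converse is not equivalent to original (counterexample: x4=0, x2=1)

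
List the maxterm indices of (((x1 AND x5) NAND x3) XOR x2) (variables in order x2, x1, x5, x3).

ΠM(7, 8, 9, 10, 11, 12, 13, 14) = (x2 OR NOT x1 OR NOT x5 OR NOT x3) AND (NOT x2 OR x1 OR x5 OR x3) AND (NOT x2 OR x1 OR x5 OR NOT x3) AND (NOT x2 OR x1 OR NOT x5 OR x3) AND (NOT x2 OR x1 OR NOT x5 OR NOT x3) AND (NOT x2 OR NOT x1 OR x5 OR x3) AND (NOT x2 OR NOT x1 OR x5 OR NOT x3) AND (NOT x2 OR NOT x1 OR NOT x5 OR x3)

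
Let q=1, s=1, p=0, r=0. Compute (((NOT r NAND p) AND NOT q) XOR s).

Substituting: (((NOT 0 NAND 0) AND NOT 1) XOR 1)
= 1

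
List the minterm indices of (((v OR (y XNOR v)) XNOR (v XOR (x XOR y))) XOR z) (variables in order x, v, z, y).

Σm(2, 3, 4, 7, 8, 9, 13, 14) = (NOT x AND NOT v AND z AND NOT y) OR (NOT x AND NOT v AND z AND y) OR (NOT x AND v AND NOT z AND NOT y) OR (NOT x AND v AND z AND y) OR (x AND NOT v AND NOT z AND NOT y) OR (x AND NOT v AND NOT z AND y) OR (x AND v AND NOT z AND y) OR (x AND v AND z AND NOT y)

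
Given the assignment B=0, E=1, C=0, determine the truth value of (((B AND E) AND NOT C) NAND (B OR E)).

Substituting: (((0 AND 1) AND NOT 0) NAND (0 OR 1))
= 1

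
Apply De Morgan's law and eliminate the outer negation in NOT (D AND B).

NOT D OR NOT B
De Morgan's: NOT(AND of terms) = OR of negations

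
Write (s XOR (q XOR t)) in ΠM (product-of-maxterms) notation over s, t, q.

ΠM(0, 3, 5, 6) = (s OR t OR q) AND (s OR NOT t OR NOT q) AND (NOT s OR t OR NOT q) AND (NOT s OR NOT t OR q)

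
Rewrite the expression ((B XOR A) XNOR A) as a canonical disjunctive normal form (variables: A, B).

(NOT A AND NOT B) OR (A AND NOT B)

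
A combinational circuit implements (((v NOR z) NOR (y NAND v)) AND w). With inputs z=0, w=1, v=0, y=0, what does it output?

Substituting: (((0 NOR 0) NOR (0 NAND 0)) AND 1)
= 0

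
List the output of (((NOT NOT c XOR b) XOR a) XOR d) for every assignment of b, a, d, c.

b | a | d | c | Output
----------------------
0 | 0 | 0 | 0 | 0
0 | 0 | 0 | 1 | 1
0 | 0 | 1 | 0 | 1
0 | 0 | 1 | 1 | 0
0 | 1 | 0 | 0 | 1
0 | 1 | 0 | 1 | 0
0 | 1 | 1 | 0 | 0
0 | 1 | 1 | 1 | 1
1 | 0 | 0 | 0 | 1
1 | 0 | 0 | 1 | 0
1 | 0 | 1 | 0 | 0
1 | 0 | 1 | 1 | 1
1 | 1 | 0 | 0 | 0
1 | 1 | 0 | 1 | 1
1 | 1 | 1 | 0 | 1
1 | 1 | 1 | 1 | 0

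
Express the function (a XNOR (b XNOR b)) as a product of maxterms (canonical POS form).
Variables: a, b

ΠM(0, 1) = (a OR b) AND (a OR NOT b)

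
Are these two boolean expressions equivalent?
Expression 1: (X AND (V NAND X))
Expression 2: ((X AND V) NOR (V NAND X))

No. Counterexample: with V=0, X=1, Expression 1 = 1 but Expression 2 = 0.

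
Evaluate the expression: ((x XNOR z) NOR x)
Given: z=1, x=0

Substituting: ((0 XNOR 1) NOR 0)
= 1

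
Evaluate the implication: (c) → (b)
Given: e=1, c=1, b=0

Antecedent (c) = 1; consequent (b) = 0.
1 → 0 = 0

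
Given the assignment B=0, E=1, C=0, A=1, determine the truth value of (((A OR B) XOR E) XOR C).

Substituting: (((1 OR 0) XOR 1) XOR 0)
= 0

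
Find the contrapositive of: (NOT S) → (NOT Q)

Contrapositive: Q → S
Note: A statement and its contrapositive are logically equivalent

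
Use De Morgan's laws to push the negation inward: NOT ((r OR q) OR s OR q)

NOT (r OR q) AND NOT s AND NOT q
De Morgan's: NOT(OR of terms) = AND of negations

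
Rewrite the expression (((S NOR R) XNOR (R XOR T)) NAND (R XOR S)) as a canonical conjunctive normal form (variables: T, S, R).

(T OR NOT S OR R) AND (NOT T OR S OR NOT R)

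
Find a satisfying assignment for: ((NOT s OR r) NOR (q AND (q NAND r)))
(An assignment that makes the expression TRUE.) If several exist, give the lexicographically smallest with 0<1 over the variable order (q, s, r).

q=0, s=1, r=0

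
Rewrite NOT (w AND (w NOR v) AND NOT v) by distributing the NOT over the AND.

NOT w OR NOT (w NOR v) OR v
De Morgan's: NOT(AND of terms) = OR of negations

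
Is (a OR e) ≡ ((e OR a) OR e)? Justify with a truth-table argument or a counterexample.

Yes, they are equivalent — the two output columns agree on all 4 assignments:
a | e | Expression 1 | Expression 2
-----------------------------------
0 | 0 | 0 | 0
0 | 1 | 1 | 1
1 | 0 | 1 | 1
1 | 1 | 1 | 1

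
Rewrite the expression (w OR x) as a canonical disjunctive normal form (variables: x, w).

(NOT x AND w) OR (x AND NOT w) OR (x AND w)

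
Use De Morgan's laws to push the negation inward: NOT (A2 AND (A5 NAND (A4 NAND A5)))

NOT A2 OR NOT (A5 NAND (A4 NAND A5))
De Morgan's: NOT(AND of terms) = OR of negations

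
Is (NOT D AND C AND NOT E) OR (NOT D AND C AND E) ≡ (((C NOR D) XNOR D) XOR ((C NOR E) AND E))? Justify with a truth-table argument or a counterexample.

Yes, they are equivalent — the two output columns agree on all 8 assignments:
D | C | E | Expression 1 | Expression 2
---------------------------------------
0 | 0 | 0 | 0 | 0
0 | 0 | 1 | 0 | 0
0 | 1 | 0 | 1 | 1
0 | 1 | 1 | 1 | 1
1 | 0 | 0 | 0 | 0
1 | 0 | 1 | 0 | 0
1 | 1 | 0 | 0 | 0
1 | 1 | 1 | 0 | 0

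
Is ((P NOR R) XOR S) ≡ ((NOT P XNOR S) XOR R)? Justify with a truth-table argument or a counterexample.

No. Counterexample: with S=0, R=0, P=0, Expression 1 = 1 but Expression 2 = 0.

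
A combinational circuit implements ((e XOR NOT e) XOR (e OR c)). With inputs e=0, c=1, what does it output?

Substituting: ((0 XOR NOT 0) XOR (0 OR 1))
= 0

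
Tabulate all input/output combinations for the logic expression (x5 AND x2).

x2 | x5 | Output
----------------
0 | 0 | 0
0 | 1 | 0
1 | 0 | 0
1 | 1 | 1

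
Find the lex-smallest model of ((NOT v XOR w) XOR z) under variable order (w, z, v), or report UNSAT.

w=0, z=0, v=0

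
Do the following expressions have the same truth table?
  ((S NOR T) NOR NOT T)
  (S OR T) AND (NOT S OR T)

Yes, they are equivalent — the two output columns agree on all 4 assignments:
S | T | Expression 1 | Expression 2
-----------------------------------
0 | 0 | 0 | 0
0 | 1 | 1 | 1
1 | 0 | 0 | 0
1 | 1 | 1 | 1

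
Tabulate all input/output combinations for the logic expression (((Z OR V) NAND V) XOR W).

Z | W | V | Output
------------------
0 | 0 | 0 | 1
0 | 0 | 1 | 0
0 | 1 | 0 | 0
0 | 1 | 1 | 1
1 | 0 | 0 | 1
1 | 0 | 1 | 0
1 | 1 | 0 | 0
1 | 1 | 1 | 1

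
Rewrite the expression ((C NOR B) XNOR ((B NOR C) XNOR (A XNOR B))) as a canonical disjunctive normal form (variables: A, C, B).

(NOT A AND NOT C AND NOT B) OR (NOT A AND C AND NOT B) OR (A AND NOT C AND B) OR (A AND C AND B)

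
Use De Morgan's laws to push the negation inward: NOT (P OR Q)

NOT P AND NOT Q
De Morgan's: NOT(OR of terms) = AND of negations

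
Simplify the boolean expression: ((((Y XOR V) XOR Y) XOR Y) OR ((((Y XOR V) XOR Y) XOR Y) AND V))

By absorption (E OR (E AND v) = E) then XOR self-cancellation ((E XOR v) XOR v = E):
= (Y XOR V)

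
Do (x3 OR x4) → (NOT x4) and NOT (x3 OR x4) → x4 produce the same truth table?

No, Inverse is not equivalent to original (counterexample: x4=0, x3=0)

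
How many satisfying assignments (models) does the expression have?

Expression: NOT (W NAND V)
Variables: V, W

Satisfying assignments: (1,1)
Count: 1 out of 4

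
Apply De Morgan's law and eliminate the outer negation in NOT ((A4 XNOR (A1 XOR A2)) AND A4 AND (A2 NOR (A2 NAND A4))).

NOT (A4 XNOR (A1 XOR A2)) OR NOT A4 OR NOT (A2 NOR (A2 NAND A4))
De Morgan's: NOT(AND of terms) = OR of negations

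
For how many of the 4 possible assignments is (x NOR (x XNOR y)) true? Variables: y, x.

Satisfying assignments: (1,0)
Count: 1 out of 4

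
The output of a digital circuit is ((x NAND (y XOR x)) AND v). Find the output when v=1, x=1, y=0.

Substituting: ((1 NAND (0 XOR 1)) AND 1)
= 0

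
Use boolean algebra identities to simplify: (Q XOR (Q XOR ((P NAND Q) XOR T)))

By XOR self-cancellation ((E XOR v) XOR v = E):
= ((P NAND Q) XOR T)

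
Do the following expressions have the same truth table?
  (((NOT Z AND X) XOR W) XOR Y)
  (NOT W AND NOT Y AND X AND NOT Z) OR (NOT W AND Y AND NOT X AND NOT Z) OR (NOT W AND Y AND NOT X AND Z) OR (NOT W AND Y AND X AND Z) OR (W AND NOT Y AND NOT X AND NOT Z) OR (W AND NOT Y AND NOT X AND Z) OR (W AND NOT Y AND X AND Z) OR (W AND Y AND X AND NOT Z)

Yes, they are equivalent — the two output columns agree on all 16 assignments:
W | Y | X | Z | Expression 1 | Expression 2
-------------------------------------------
0 | 0 | 0 | 0 | 0 | 0
0 | 0 | 0 | 1 | 0 | 0
0 | 0 | 1 | 0 | 1 | 1
0 | 0 | 1 | 1 | 0 | 0
0 | 1 | 0 | 0 | 1 | 1
0 | 1 | 0 | 1 | 1 | 1
0 | 1 | 1 | 0 | 0 | 0
0 | 1 | 1 | 1 | 1 | 1
1 | 0 | 0 | 0 | 1 | 1
1 | 0 | 0 | 1 | 1 | 1
1 | 0 | 1 | 0 | 0 | 0
1 | 0 | 1 | 1 | 1 | 1
1 | 1 | 0 | 0 | 0 | 0
1 | 1 | 0 | 1 | 0 | 0
1 | 1 | 1 | 0 | 1 | 1
1 | 1 | 1 | 1 | 0 | 0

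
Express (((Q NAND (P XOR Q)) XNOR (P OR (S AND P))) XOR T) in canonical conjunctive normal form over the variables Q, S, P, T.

(Q OR S OR P OR T) AND (Q OR S OR NOT P OR NOT T) AND (Q OR NOT S OR P OR T) AND (Q OR NOT S OR NOT P OR NOT T) AND (NOT Q OR S OR P OR NOT T) AND (NOT Q OR S OR NOT P OR NOT T) AND (NOT Q OR NOT S OR P OR NOT T) AND (NOT Q OR NOT S OR NOT P OR NOT T)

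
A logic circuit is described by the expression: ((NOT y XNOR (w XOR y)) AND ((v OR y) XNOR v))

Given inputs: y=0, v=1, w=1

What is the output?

Substituting: ((NOT 0 XNOR (1 XOR 0)) AND ((1 OR 0) XNOR 1))
= 1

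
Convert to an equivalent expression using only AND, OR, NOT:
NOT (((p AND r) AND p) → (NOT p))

((p AND r) AND p) AND p
(Negated implication: NOT(A → B) = A AND NOT B)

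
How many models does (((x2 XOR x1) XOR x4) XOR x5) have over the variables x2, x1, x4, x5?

Satisfying assignments: (0,0,0,1), (0,0,1,0), (0,1,0,0), (0,1,1,1), (1,0,0,0), (1,0,1,1), (1,1,0,1), (1,1,1,0)
Count: 8 out of 16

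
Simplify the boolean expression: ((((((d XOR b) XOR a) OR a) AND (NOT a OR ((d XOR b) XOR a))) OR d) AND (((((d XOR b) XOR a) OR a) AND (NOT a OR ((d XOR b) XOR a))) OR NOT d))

By distribution ((E OR v) AND (E OR NOT v) = E) then distribution ((E OR v) AND (E OR NOT v) = E):
= ((d XOR b) XOR a)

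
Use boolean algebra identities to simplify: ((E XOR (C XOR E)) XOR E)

By XOR self-cancellation ((E XOR v) XOR v = E):
= (C XOR E)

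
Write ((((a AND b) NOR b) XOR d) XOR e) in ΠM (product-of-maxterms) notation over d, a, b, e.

ΠM(1, 2, 5, 6, 8, 11, 12, 15) = (d OR a OR b OR NOT e) AND (d OR a OR NOT b OR e) AND (d OR NOT a OR b OR NOT e) AND (d OR NOT a OR NOT b OR e) AND (NOT d OR a OR b OR e) AND (NOT d OR a OR NOT b OR NOT e) AND (NOT d OR NOT a OR b OR e) AND (NOT d OR NOT a OR NOT b OR NOT e)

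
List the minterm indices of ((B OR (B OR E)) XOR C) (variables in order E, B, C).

Σm(1, 2, 4, 6) = (NOT E AND NOT B AND C) OR (NOT E AND B AND NOT C) OR (E AND NOT B AND NOT C) OR (E AND B AND NOT C)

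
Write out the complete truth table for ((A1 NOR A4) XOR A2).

A2 | A1 | A4 | Output
---------------------
0 | 0 | 0 | 1
0 | 0 | 1 | 0
0 | 1 | 0 | 0
0 | 1 | 1 | 0
1 | 0 | 0 | 0
1 | 0 | 1 | 1
1 | 1 | 0 | 1
1 | 1 | 1 | 1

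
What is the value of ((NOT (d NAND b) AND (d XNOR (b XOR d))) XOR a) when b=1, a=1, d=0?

Substituting: ((NOT (0 NAND 1) AND (0 XNOR (1 XOR 0))) XOR 1)
= 1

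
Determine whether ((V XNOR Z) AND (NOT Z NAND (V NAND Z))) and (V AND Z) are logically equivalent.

Yes, they are equivalent — the two output columns agree on all 4 assignments:
V | Z | Expression 1 | Expression 2
-----------------------------------
0 | 0 | 0 | 0
0 | 1 | 0 | 0
1 | 0 | 0 | 0
1 | 1 | 1 | 1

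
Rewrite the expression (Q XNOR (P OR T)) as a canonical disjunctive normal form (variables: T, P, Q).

(NOT T AND NOT P AND NOT Q) OR (NOT T AND P AND Q) OR (T AND NOT P AND Q) OR (T AND P AND Q)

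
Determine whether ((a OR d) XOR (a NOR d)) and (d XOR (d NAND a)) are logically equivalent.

No. Counterexample: with d=1, a=0, Expression 1 = 1 but Expression 2 = 0.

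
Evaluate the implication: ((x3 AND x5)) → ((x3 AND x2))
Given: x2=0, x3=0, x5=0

Antecedent ((x3 AND x5)) = 0; consequent ((x3 AND x2)) = 0.
0 → 0 = 1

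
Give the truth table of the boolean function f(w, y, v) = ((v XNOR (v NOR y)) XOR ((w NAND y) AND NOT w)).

w | y | v | Output
------------------
0 | 0 | 0 | 1
0 | 0 | 1 | 1
0 | 1 | 0 | 0
0 | 1 | 1 | 1
1 | 0 | 0 | 0
1 | 0 | 1 | 0
1 | 1 | 0 | 1
1 | 1 | 1 | 0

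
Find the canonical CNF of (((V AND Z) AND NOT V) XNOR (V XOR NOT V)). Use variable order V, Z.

(V OR Z) AND (V OR NOT Z) AND (NOT V OR Z) AND (NOT V OR NOT Z)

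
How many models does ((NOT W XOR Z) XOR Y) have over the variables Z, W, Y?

Satisfying assignments: (0,0,0), (0,1,1), (1,0,1), (1,1,0)
Count: 4 out of 8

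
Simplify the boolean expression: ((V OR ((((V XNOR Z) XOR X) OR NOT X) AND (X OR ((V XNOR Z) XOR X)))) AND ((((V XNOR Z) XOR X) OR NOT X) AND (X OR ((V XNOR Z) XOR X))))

By absorption (E AND (E OR v) = E) then distribution ((E OR v) AND (E OR NOT v) = E):
= ((V XNOR Z) XOR X)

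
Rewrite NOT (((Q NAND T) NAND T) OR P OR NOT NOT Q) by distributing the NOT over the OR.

NOT ((Q NAND T) NAND T) AND NOT P AND NOT Q
De Morgan's: NOT(OR of terms) = AND of negations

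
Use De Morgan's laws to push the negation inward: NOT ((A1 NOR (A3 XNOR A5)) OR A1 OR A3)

NOT (A1 NOR (A3 XNOR A5)) AND NOT A1 AND NOT A3
De Morgan's: NOT(OR of terms) = AND of negations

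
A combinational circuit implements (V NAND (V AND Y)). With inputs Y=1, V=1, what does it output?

Substituting: (1 NAND (1 AND 1))
= 0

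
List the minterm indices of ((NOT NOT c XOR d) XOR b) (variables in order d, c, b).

Σm(1, 2, 4, 7) = (NOT d AND NOT c AND b) OR (NOT d AND c AND NOT b) OR (d AND NOT c AND NOT b) OR (d AND c AND b)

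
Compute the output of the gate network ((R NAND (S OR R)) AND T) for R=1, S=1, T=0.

Substituting: ((1 NAND (1 OR 1)) AND 0)
= 0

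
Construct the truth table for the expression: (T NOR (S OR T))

T | S | Output
--------------
0 | 0 | 1
0 | 1 | 0
1 | 0 | 0
1 | 1 | 0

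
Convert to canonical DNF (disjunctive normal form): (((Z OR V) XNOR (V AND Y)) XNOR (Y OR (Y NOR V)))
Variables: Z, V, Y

(NOT Z AND NOT V AND NOT Y) OR (NOT Z AND NOT V AND Y) OR (NOT Z AND V AND NOT Y) OR (NOT Z AND V AND Y) OR (Z AND V AND NOT Y) OR (Z AND V AND Y)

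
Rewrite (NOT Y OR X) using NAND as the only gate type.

(((Y NAND Y) NAND (Y NAND Y)) NAND (X NAND X))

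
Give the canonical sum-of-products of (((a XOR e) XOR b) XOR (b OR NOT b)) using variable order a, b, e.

Σm(0, 3, 5, 6) = (NOT a AND NOT b AND NOT e) OR (NOT a AND b AND e) OR (a AND NOT b AND e) OR (a AND b AND NOT e)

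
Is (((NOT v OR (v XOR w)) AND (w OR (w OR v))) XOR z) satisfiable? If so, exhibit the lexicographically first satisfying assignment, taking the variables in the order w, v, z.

w=0, v=0, z=1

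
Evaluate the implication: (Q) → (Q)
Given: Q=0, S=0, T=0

Antecedent (Q) = 0; consequent (Q) = 0.
0 → 0 = 1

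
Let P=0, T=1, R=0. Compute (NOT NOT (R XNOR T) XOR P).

Substituting: (NOT NOT (0 XNOR 1) XOR 0)
= 0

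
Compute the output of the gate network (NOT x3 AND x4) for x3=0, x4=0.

Substituting: (NOT 0 AND 0)
= 0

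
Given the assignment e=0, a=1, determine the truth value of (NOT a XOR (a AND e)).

Substituting: (NOT 1 XOR (1 AND 0))
= 0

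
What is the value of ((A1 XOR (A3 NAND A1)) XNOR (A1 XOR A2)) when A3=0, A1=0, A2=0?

Substituting: ((0 XOR (0 NAND 0)) XNOR (0 XOR 0))
= 0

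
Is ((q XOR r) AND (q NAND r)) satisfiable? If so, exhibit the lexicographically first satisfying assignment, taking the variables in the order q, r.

q=0, r=1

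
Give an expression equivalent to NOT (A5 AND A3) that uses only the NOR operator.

(((A5 NOR A5) NOR (A3 NOR A3)) NOR ((A5 NOR A5) NOR (A3 NOR A3)))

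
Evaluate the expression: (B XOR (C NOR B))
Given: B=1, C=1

Substituting: (1 XOR (1 NOR 1))
= 1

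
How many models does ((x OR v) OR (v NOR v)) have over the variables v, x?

Satisfying assignments: (0,0), (0,1), (1,0), (1,1)
Count: 4 out of 4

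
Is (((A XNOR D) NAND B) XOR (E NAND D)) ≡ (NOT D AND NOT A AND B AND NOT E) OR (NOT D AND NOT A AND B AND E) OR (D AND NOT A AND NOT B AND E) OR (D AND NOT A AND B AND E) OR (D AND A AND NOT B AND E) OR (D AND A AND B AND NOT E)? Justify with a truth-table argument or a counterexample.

Yes, they are equivalent — the two output columns agree on all 16 assignments:
D | A | B | E | Expression 1 | Expression 2
-------------------------------------------
0 | 0 | 0 | 0 | 0 | 0
0 | 0 | 0 | 1 | 0 | 0
0 | 0 | 1 | 0 | 1 | 1
0 | 0 | 1 | 1 | 1 | 1
0 | 1 | 0 | 0 | 0 | 0
0 | 1 | 0 | 1 | 0 | 0
0 | 1 | 1 | 0 | 0 | 0
0 | 1 | 1 | 1 | 0 | 0
1 | 0 | 0 | 0 | 0 | 0
1 | 0 | 0 | 1 | 1 | 1
1 | 0 | 1 | 0 | 0 | 0
1 | 0 | 1 | 1 | 1 | 1
1 | 1 | 0 | 0 | 0 | 0
1 | 1 | 0 | 1 | 1 | 1
1 | 1 | 1 | 0 | 1 | 1
1 | 1 | 1 | 1 | 0 | 0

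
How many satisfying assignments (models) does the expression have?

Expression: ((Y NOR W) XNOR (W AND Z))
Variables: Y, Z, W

Satisfying assignments: (0,0,1), (1,0,0), (1,0,1), (1,1,0)
Count: 4 out of 8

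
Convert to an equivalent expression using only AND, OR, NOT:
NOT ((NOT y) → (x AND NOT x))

(NOT y) AND NOT (x AND NOT x)
(Negated implication: NOT(A → B) = A AND NOT B)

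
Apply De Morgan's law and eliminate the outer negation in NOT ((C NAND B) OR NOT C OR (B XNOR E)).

NOT (C NAND B) AND C AND NOT (B XNOR E)
De Morgan's: NOT(OR of terms) = AND of negations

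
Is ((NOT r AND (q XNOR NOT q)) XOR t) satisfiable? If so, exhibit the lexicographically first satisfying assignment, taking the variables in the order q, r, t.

q=0, r=0, t=1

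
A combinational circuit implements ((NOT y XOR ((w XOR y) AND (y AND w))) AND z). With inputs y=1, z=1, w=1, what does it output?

Substituting: ((NOT 1 XOR ((1 XOR 1) AND (1 AND 1))) AND 1)
= 0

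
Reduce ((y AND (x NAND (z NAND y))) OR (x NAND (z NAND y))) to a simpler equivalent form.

By absorption (E OR (E AND v) = E):
= (x NAND (z NAND y))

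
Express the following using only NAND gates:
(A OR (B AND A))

((A NAND A) NAND (((B NAND A) NAND (B NAND A)) NAND ((B NAND A) NAND (B NAND A))))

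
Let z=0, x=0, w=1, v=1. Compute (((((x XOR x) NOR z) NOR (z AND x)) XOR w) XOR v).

Substituting: (((((0 XOR 0) NOR 0) NOR (0 AND 0)) XOR 1) XOR 1)
= 0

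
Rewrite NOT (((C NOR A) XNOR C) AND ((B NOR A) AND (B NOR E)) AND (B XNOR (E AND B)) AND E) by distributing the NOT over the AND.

NOT ((C NOR A) XNOR C) OR NOT ((B NOR A) AND (B NOR E)) OR NOT (B XNOR (E AND B)) OR NOT E
De Morgan's: NOT(AND of terms) = OR of negations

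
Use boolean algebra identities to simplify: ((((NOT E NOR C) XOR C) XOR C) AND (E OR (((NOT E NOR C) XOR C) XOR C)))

By absorption (E AND (E OR v) = E) then XOR self-cancellation ((E XOR v) XOR v = E):
= (NOT E NOR C)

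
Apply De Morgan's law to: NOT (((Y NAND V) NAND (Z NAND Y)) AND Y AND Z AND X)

NOT ((Y NAND V) NAND (Z NAND Y)) OR NOT Y OR NOT Z OR NOT X
De Morgan's: NOT(AND of terms) = OR of negations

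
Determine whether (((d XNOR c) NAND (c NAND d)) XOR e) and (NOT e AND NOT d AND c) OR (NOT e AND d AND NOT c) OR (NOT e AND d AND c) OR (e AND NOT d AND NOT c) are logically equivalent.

Yes, they are equivalent — the two output columns agree on all 8 assignments:
e | d | c | Expression 1 | Expression 2
---------------------------------------
0 | 0 | 0 | 0 | 0
0 | 0 | 1 | 1 | 1
0 | 1 | 0 | 1 | 1
0 | 1 | 1 | 1 | 1
1 | 0 | 0 | 1 | 1
1 | 0 | 1 | 0 | 0
1 | 1 | 0 | 0 | 0
1 | 1 | 1 | 0 | 0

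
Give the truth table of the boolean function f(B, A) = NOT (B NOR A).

B | A | Output
--------------
0 | 0 | 0
0 | 1 | 1
1 | 0 | 1
1 | 1 | 1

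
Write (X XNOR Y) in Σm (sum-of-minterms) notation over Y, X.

Σm(0, 3) = (NOT Y AND NOT X) OR (Y AND X)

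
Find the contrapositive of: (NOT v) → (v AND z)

Contrapositive: NOT (v AND z) → v
Note: A statement and its contrapositive are logically equivalent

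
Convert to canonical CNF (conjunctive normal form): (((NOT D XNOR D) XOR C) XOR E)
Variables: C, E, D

(C OR E OR D) AND (C OR E OR NOT D) AND (NOT C OR NOT E OR D) AND (NOT C OR NOT E OR NOT D)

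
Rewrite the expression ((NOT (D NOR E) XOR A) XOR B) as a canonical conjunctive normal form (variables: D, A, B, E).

(D OR A OR B OR E) AND (D OR A OR NOT B OR NOT E) AND (D OR NOT A OR B OR NOT E) AND (D OR NOT A OR NOT B OR E) AND (NOT D OR A OR NOT B OR E) AND (NOT D OR A OR NOT B OR NOT E) AND (NOT D OR NOT A OR B OR E) AND (NOT D OR NOT A OR B OR NOT E)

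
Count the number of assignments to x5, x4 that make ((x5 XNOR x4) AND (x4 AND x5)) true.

Satisfying assignments: (1,1)
Count: 1 out of 4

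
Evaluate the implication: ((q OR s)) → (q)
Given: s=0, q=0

Antecedent ((q OR s)) = 0; consequent (q) = 0.
0 → 0 = 1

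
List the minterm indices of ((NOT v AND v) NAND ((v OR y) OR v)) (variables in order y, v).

Σm(0, 1, 2, 3) = (NOT y AND NOT v) OR (NOT y AND v) OR (y AND NOT v) OR (y AND v)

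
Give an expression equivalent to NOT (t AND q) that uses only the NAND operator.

(((t NAND q) NAND (t NAND q)) NAND ((t NAND q) NAND (t NAND q)))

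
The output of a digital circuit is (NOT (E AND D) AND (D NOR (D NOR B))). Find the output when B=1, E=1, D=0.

Substituting: (NOT (1 AND 0) AND (0 NOR (0 NOR 1)))
= 1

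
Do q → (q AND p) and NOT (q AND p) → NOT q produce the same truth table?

Yes, Contrapositive is always equivalent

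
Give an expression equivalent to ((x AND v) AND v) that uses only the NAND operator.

((((x NAND v) NAND (x NAND v)) NAND v) NAND (((x NAND v) NAND (x NAND v)) NAND v))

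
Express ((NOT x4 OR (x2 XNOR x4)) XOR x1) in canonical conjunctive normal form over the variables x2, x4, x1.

(x2 OR x4 OR NOT x1) AND (x2 OR NOT x4 OR x1) AND (NOT x2 OR x4 OR NOT x1) AND (NOT x2 OR NOT x4 OR NOT x1)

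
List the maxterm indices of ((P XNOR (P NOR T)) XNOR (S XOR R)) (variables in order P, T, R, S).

ΠM(1, 2, 4, 7, 9, 10, 13, 14) = (P OR T OR R OR NOT S) AND (P OR T OR NOT R OR S) AND (P OR NOT T OR R OR S) AND (P OR NOT T OR NOT R OR NOT S) AND (NOT P OR T OR R OR NOT S) AND (NOT P OR T OR NOT R OR S) AND (NOT P OR NOT T OR R OR NOT S) AND (NOT P OR NOT T OR NOT R OR S)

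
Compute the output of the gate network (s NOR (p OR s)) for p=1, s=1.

Substituting: (1 NOR (1 OR 1))
= 0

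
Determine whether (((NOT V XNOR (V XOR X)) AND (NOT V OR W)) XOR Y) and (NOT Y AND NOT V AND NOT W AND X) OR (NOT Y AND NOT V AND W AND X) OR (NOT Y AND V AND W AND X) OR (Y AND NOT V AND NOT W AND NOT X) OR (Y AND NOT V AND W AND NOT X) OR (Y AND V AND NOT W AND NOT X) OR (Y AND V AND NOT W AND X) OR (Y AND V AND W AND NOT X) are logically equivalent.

Yes, they are equivalent — the two output columns agree on all 16 assignments:
Y | V | W | X | Expression 1 | Expression 2
-------------------------------------------
0 | 0 | 0 | 0 | 0 | 0
0 | 0 | 0 | 1 | 1 | 1
0 | 0 | 1 | 0 | 0 | 0
0 | 0 | 1 | 1 | 1 | 1
0 | 1 | 0 | 0 | 0 | 0
0 | 1 | 0 | 1 | 0 | 0
0 | 1 | 1 | 0 | 0 | 0
0 | 1 | 1 | 1 | 1 | 1
1 | 0 | 0 | 0 | 1 | 1
1 | 0 | 0 | 1 | 0 | 0
1 | 0 | 1 | 0 | 1 | 1
1 | 0 | 1 | 1 | 0 | 0
1 | 1 | 0 | 0 | 1 | 1
1 | 1 | 0 | 1 | 1 | 1
1 | 1 | 1 | 0 | 1 | 1
1 | 1 | 1 | 1 | 0 | 0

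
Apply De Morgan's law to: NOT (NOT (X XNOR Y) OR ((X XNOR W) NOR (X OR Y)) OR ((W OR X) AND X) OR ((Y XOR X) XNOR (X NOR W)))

(X XNOR Y) AND NOT ((X XNOR W) NOR (X OR Y)) AND NOT ((W OR X) AND X) AND NOT ((Y XOR X) XNOR (X NOR W))
De Morgan's: NOT(OR of terms) = AND of negations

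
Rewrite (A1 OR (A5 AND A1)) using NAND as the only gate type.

((A1 NAND A1) NAND (((A5 NAND A1) NAND (A5 NAND A1)) NAND ((A5 NAND A1) NAND (A5 NAND A1))))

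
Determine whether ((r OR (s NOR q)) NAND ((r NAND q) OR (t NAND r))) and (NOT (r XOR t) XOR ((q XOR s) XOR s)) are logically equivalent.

No. Counterexample: with r=0, t=0, s=0, q=0, Expression 1 = 0 but Expression 2 = 1.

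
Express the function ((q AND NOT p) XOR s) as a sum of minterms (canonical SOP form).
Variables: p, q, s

Σm(1, 2, 5, 7) = (NOT p AND NOT q AND s) OR (NOT p AND q AND NOT s) OR (p AND NOT q AND s) OR (p AND q AND s)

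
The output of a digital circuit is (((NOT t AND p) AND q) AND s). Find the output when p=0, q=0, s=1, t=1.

Substituting: (((NOT 1 AND 0) AND 0) AND 1)
= 0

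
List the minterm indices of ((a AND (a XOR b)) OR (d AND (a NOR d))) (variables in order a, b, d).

Σm(4, 5) = (a AND NOT b AND NOT d) OR (a AND NOT b AND d)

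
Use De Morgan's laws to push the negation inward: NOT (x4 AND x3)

NOT x4 OR NOT x3
De Morgan's: NOT(AND of terms) = OR of negations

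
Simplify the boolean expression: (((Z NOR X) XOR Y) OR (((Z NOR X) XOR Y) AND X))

By absorption (E OR (E AND v) = E):
= ((Z NOR X) XOR Y)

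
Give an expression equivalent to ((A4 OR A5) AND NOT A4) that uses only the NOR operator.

((((A4 NOR A5) NOR (A4 NOR A5)) NOR ((A4 NOR A5) NOR (A4 NOR A5))) NOR ((A4 NOR A4) NOR (A4 NOR A4)))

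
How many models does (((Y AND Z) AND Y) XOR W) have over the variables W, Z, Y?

Satisfying assignments: (0,1,1), (1,0,0), (1,0,1), (1,1,0)
Count: 4 out of 8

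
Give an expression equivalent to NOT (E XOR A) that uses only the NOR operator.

(((((E NOR A) NOR (E NOR A)) NOR ((E NOR A) NOR (E NOR A))) NOR ((((E NOR E) NOR (A NOR A)) NOR ((E NOR E) NOR (A NOR A))) NOR (((E NOR E) NOR (A NOR A)) NOR ((E NOR E) NOR (A NOR A))))) NOR ((((E NOR A) NOR (E NOR A)) NOR ((E NOR A) NOR (E NOR A))) NOR ((((E NOR E) NOR (A NOR A)) NOR ((E NOR E) NOR (A NOR A))) NOR (((E NOR E) NOR (A NOR A)) NOR ((E NOR E) NOR (A NOR A))))))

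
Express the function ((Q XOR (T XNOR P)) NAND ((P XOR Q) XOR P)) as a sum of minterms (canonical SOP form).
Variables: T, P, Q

Σm(0, 1, 2, 4, 6, 7) = (NOT T AND NOT P AND NOT Q) OR (NOT T AND NOT P AND Q) OR (NOT T AND P AND NOT Q) OR (T AND NOT P AND NOT Q) OR (T AND P AND NOT Q) OR (T AND P AND Q)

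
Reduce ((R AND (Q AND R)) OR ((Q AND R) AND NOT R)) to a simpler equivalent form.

By distribution ((E AND v) OR (E AND NOT v) = E):
= (Q AND R)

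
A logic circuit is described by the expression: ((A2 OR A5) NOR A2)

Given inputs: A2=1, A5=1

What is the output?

Substituting: ((1 OR 1) NOR 1)
= 0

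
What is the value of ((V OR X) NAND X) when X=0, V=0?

Substituting: ((0 OR 0) NAND 0)
= 1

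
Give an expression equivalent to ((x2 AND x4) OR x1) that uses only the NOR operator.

((((x2 NOR x2) NOR (x4 NOR x4)) NOR x1) NOR (((x2 NOR x2) NOR (x4 NOR x4)) NOR x1))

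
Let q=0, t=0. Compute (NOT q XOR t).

Substituting: (NOT 0 XOR 0)
= 1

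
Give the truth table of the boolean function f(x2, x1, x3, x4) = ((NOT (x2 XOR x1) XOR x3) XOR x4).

x2 | x1 | x3 | x4 | Output
--------------------------
0 | 0 | 0 | 0 | 1
0 | 0 | 0 | 1 | 0
0 | 0 | 1 | 0 | 0
0 | 0 | 1 | 1 | 1
0 | 1 | 0 | 0 | 0
0 | 1 | 0 | 1 | 1
0 | 1 | 1 | 0 | 1
0 | 1 | 1 | 1 | 0
1 | 0 | 0 | 0 | 0
1 | 0 | 0 | 1 | 1
1 | 0 | 1 | 0 | 1
1 | 0 | 1 | 1 | 0
1 | 1 | 0 | 0 | 1
1 | 1 | 0 | 1 | 0
1 | 1 | 1 | 0 | 0
1 | 1 | 1 | 1 | 1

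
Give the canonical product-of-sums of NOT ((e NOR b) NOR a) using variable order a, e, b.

ΠM(1, 2, 3) = (a OR e OR NOT b) AND (a OR NOT e OR b) AND (a OR NOT e OR NOT b)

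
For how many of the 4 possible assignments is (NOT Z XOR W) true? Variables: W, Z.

Satisfying assignments: (0,0), (1,1)
Count: 2 out of 4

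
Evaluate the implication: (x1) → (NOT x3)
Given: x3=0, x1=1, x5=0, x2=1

Antecedent (x1) = 1; consequent (NOT x3) = 1.
1 → 1 = 1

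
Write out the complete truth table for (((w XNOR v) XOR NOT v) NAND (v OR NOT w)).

w | v | Output
--------------
0 | 0 | 1
0 | 1 | 1
1 | 0 | 1
1 | 1 | 0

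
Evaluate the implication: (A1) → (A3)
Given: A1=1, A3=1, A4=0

Antecedent (A1) = 1; consequent (A3) = 1.
1 → 1 = 1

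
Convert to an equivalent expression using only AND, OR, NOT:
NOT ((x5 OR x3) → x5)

(x5 OR x3) AND NOT x5
(Negated implication: NOT(A → B) = A AND NOT B)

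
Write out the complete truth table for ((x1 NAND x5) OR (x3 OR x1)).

x1 | x3 | x5 | Output
---------------------
0 | 0 | 0 | 1
0 | 0 | 1 | 1
0 | 1 | 0 | 1
0 | 1 | 1 | 1
1 | 0 | 0 | 1
1 | 0 | 1 | 1
1 | 1 | 0 | 1
1 | 1 | 1 | 1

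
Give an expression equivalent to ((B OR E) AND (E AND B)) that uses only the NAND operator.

((((B NAND B) NAND (E NAND E)) NAND ((E NAND B) NAND (E NAND B))) NAND (((B NAND B) NAND (E NAND E)) NAND ((E NAND B) NAND (E NAND B))))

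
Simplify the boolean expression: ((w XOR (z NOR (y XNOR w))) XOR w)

By XOR self-cancellation ((E XOR v) XOR v = E):
= (z NOR (y XNOR w))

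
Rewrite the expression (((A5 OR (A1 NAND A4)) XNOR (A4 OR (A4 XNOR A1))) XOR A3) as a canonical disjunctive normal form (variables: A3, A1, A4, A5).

(NOT A3 AND NOT A1 AND NOT A4 AND NOT A5) OR (NOT A3 AND NOT A1 AND NOT A4 AND A5) OR (NOT A3 AND NOT A1 AND A4 AND NOT A5) OR (NOT A3 AND NOT A1 AND A4 AND A5) OR (NOT A3 AND A1 AND A4 AND A5) OR (A3 AND A1 AND NOT A4 AND NOT A5) OR (A3 AND A1 AND NOT A4 AND A5) OR (A3 AND A1 AND A4 AND NOT A5)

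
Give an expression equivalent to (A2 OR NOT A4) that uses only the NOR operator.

((A2 NOR (A4 NOR A4)) NOR (A2 NOR (A4 NOR A4)))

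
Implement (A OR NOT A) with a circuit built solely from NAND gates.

((A NAND A) NAND ((A NAND A) NAND (A NAND A)))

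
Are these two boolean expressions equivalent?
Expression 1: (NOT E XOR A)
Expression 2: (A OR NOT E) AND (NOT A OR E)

Yes, they are equivalent — the two output columns agree on all 4 assignments:
A | E | Expression 1 | Expression 2
-----------------------------------
0 | 0 | 1 | 1
0 | 1 | 0 | 0
1 | 0 | 0 | 0
1 | 1 | 1 | 1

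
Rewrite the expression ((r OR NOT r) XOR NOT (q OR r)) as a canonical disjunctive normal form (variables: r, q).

(NOT r AND q) OR (r AND NOT q) OR (r AND q)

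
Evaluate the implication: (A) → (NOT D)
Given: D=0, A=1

Antecedent (A) = 1; consequent (NOT D) = 1.
1 → 1 = 1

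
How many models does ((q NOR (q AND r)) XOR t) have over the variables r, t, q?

Satisfying assignments: (0,0,0), (0,1,1), (1,0,0), (1,1,1)
Count: 4 out of 8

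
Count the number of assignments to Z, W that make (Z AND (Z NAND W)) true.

Satisfying assignments: (1,0)
Count: 1 out of 4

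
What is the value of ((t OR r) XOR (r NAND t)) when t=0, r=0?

Substituting: ((0 OR 0) XOR (0 NAND 0))
= 1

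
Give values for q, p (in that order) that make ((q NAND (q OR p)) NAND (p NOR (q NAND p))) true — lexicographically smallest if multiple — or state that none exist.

q=0, p=0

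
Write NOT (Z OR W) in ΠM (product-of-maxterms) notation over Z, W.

ΠM(1, 2, 3) = (Z OR NOT W) AND (NOT Z OR W) AND (NOT Z OR NOT W)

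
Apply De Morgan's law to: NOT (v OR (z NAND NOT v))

NOT v AND NOT (z NAND NOT v)
De Morgan's: NOT(OR of terms) = AND of negations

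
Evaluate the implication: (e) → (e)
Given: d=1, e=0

Antecedent (e) = 0; consequent (e) = 0.
0 → 0 = 1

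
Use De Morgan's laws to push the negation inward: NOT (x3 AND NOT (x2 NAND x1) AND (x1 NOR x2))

NOT x3 OR (x2 NAND x1) OR NOT (x1 NOR x2)
De Morgan's: NOT(AND of terms) = OR of negations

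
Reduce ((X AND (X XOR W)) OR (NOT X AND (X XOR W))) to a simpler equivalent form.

By distribution ((E AND v) OR (E AND NOT v) = E):
= (X XOR W)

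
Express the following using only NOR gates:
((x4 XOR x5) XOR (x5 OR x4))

((((((((x4 NOR x5) NOR (x4 NOR x5)) NOR ((x4 NOR x5) NOR (x4 NOR x5))) NOR ((((x4 NOR x4) NOR (x5 NOR x5)) NOR ((x4 NOR x4) NOR (x5 NOR x5))) NOR (((x4 NOR x4) NOR (x5 NOR x5)) NOR ((x4 NOR x4) NOR (x5 NOR x5))))) NOR ((x5 NOR x4) NOR (x5 NOR x4))) NOR (((((x4 NOR x5) NOR (x4 NOR x5)) NOR ((x4 NOR x5) NOR (x4 NOR x5))) NOR ((((x4 NOR x4) NOR (x5 NOR x5)) NOR ((x4 NOR x4) NOR (x5 NOR x5))) NOR (((x4 NOR x4) NOR (x5 NOR x5)) NOR ((x4 NOR x4) NOR (x5 NOR x5))))) NOR ((x5 NOR x4) NOR (x5 NOR x4)))) NOR ((((((x4 NOR x5) NOR (x4 NOR x5)) NOR ((x4 NOR x5) NOR (x4 NOR x5))) NOR ((((x4 NOR x4) NOR (x5 NOR x5)) NOR ((x4 NOR x4) NOR (x5 NOR x5))) NOR (((x4 NOR x4) NOR (x5 NOR x5)) NOR ((x4 NOR x4) NOR (x5 NOR x5))))) NOR ((x5 NOR x4) NOR (x5 NOR x4))) NOR (((((x4 NOR x5) NOR (x4 NOR x5)) NOR ((x4 NOR x5) NOR (x4 NOR x5))) NOR ((((x4 NOR x4) NOR (x5 NOR x5)) NOR ((x4 NOR x4) NOR (x5 NOR x5))) NOR (((x4 NOR x4) NOR (x5 NOR x5)) NOR ((x4 NOR x4) NOR (x5 NOR x5))))) NOR ((x5 NOR x4) NOR (x5 NOR x4))))) NOR ((((((((x4 NOR x5) NOR (x4 NOR x5)) NOR ((x4 NOR x5) NOR (x4 NOR x5))) NOR ((((x4 NOR x4) NOR (x5 NOR x5)) NOR ((x4 NOR x4) NOR (x5 NOR x5))) NOR (((x4 NOR x4) NOR (x5 NOR x5)) NOR ((x4 NOR x4) NOR (x5 NOR x5))))) NOR ((((x4 NOR x5) NOR (x4 NOR x5)) NOR ((x4 NOR x5) NOR (x4 NOR x5))) NOR ((((x4 NOR x4) NOR (x5 NOR x5)) NOR ((x4 NOR x4) NOR (x5 NOR x5))) NOR (((x4 NOR x4) NOR (x5 NOR x5)) NOR ((x4 NOR x4) NOR (x5 NOR x5)))))) NOR (((x5 NOR x4) NOR (x5 NOR x4)) NOR ((x5 NOR x4) NOR (x5 NOR x4)))) NOR ((((((x4 NOR x5) NOR (x4 NOR x5)) NOR ((x4 NOR x5) NOR (x4 NOR x5))) NOR ((((x4 NOR x4) NOR (x5 NOR x5)) NOR ((x4 NOR x4) NOR (x5 NOR x5))) NOR (((x4 NOR x4) NOR (x5 NOR x5)) NOR ((x4 NOR x4) NOR (x5 NOR x5))))) NOR ((((x4 NOR x5) NOR (x4 NOR x5)) NOR ((x4 NOR x5) NOR (x4 NOR x5))) NOR ((((x4 NOR x4) NOR (x5 NOR x5)) NOR ((x4 NOR x4) NOR (x5 NOR x5))) NOR (((x4 NOR x4) NOR (x5 NOR x5)) NOR ((x4 NOR x4) NOR (x5 NOR x5)))))) NOR (((x5 NOR x4) NOR (x5 NOR x4)) NOR ((x5 NOR x4) NOR (x5 NOR x4))))) NOR (((((((x4 NOR x5) NOR (x4 NOR x5)) NOR ((x4 NOR x5) NOR (x4 NOR x5))) NOR ((((x4 NOR x4) NOR (x5 NOR x5)) NOR ((x4 NOR x4) NOR (x5 NOR x5))) NOR (((x4 NOR x4) NOR (x5 NOR x5)) NOR ((x4 NOR x4) NOR (x5 NOR x5))))) NOR ((((x4 NOR x5) NOR (x4 NOR x5)) NOR ((x4 NOR x5) NOR (x4 NOR x5))) NOR ((((x4 NOR x4) NOR (x5 NOR x5)) NOR ((x4 NOR x4) NOR (x5 NOR x5))) NOR (((x4 NOR x4) NOR (x5 NOR x5)) NOR ((x4 NOR x4) NOR (x5 NOR x5)))))) NOR (((x5 NOR x4) NOR (x5 NOR x4)) NOR ((x5 NOR x4) NOR (x5 NOR x4)))) NOR ((((((x4 NOR x5) NOR (x4 NOR x5)) NOR ((x4 NOR x5) NOR (x4 NOR x5))) NOR ((((x4 NOR x4) NOR (x5 NOR x5)) NOR ((x4 NOR x4) NOR (x5 NOR x5))) NOR (((x4 NOR x4) NOR (x5 NOR x5)) NOR ((x4 NOR x4) NOR (x5 NOR x5))))) NOR ((((x4 NOR x5) NOR (x4 NOR x5)) NOR ((x4 NOR x5) NOR (x4 NOR x5))) NOR ((((x4 NOR x4) NOR (x5 NOR x5)) NOR ((x4 NOR x4) NOR (x5 NOR x5))) NOR (((x4 NOR x4) NOR (x5 NOR x5)) NOR ((x4 NOR x4) NOR (x5 NOR x5)))))) NOR (((x5 NOR x4) NOR (x5 NOR x4)) NOR ((x5 NOR x4) NOR (x5 NOR x4)))))))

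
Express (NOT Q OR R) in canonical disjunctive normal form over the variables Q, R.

(NOT Q AND NOT R) OR (NOT Q AND R) OR (Q AND R)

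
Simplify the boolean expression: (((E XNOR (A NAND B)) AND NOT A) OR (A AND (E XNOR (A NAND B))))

By distribution ((E AND v) OR (E AND NOT v) = E):
= (E XNOR (A NAND B))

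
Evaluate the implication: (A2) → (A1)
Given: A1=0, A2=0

Antecedent (A2) = 0; consequent (A1) = 0.
0 → 0 = 1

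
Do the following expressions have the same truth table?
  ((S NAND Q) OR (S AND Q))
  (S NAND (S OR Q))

No. Counterexample: with S=1, Q=0, Expression 1 = 1 but Expression 2 = 0.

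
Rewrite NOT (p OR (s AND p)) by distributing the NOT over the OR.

NOT p AND NOT (s AND p)
De Morgan's: NOT(OR of terms) = AND of negations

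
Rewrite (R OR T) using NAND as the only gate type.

((R NAND R) NAND (T NAND T))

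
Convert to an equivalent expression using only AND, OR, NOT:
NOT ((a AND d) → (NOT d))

(a AND d) AND d
(Negated implication: NOT(A → B) = A AND NOT B)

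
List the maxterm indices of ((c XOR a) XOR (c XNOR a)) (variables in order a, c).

ΠM() = TRUE (no maxterms)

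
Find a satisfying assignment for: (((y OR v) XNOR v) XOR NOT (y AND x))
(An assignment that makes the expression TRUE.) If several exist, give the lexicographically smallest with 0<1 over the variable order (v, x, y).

v=0, x=0, y=1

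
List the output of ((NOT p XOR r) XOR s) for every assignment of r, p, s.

r | p | s | Output
------------------
0 | 0 | 0 | 1
0 | 0 | 1 | 0
0 | 1 | 0 | 0
0 | 1 | 1 | 1
1 | 0 | 0 | 0
1 | 0 | 1 | 1
1 | 1 | 0 | 1
1 | 1 | 1 | 0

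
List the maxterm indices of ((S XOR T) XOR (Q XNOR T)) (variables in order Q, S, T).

ΠM(2, 3, 4, 5) = (Q OR NOT S OR T) AND (Q OR NOT S OR NOT T) AND (NOT Q OR S OR T) AND (NOT Q OR S OR NOT T)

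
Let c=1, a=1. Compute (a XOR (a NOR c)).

Substituting: (1 XOR (1 NOR 1))
= 1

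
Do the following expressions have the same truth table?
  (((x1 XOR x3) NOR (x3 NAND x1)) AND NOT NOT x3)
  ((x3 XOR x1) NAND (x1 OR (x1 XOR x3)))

No. Counterexample: with x1=0, x3=0, Expression 1 = 0 but Expression 2 = 1.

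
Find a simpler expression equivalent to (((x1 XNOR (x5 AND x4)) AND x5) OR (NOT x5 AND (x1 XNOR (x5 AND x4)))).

By distribution ((E AND v) OR (E AND NOT v) = E):
= (x1 XNOR (x5 AND x4))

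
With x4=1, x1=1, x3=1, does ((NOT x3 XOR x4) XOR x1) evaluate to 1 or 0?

Substituting: ((NOT 1 XOR 1) XOR 1)
= 0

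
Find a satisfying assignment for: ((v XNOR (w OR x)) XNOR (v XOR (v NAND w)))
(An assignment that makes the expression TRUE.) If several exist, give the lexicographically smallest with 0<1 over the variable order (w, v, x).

w=0, v=0, x=0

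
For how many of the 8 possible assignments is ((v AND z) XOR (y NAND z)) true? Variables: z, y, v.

Satisfying assignments: (0,0,0), (0,0,1), (0,1,0), (0,1,1), (1,0,0), (1,1,1)
Count: 6 out of 8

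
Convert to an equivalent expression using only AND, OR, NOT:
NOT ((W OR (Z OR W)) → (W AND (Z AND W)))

(W OR (Z OR W)) AND NOT (W AND (Z AND W))
(Negated implication: NOT(A → B) = A AND NOT B)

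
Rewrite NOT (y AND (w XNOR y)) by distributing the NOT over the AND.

NOT y OR NOT (w XNOR y)
De Morgan's: NOT(AND of terms) = OR of negations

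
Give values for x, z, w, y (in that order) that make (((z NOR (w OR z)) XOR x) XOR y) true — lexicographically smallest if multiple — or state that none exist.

x=0, z=0, w=0, y=0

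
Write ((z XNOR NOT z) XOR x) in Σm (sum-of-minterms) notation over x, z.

Σm(2, 3) = (x AND NOT z) OR (x AND z)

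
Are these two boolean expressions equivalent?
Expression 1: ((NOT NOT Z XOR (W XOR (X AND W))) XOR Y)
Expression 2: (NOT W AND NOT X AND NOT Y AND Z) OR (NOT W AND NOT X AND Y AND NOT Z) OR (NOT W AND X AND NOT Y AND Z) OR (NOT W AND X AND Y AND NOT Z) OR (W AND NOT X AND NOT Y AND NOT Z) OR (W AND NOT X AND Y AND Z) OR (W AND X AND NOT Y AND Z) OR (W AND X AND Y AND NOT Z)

Yes, they are equivalent — the two output columns agree on all 16 assignments:
W | X | Y | Z | Expression 1 | Expression 2
-------------------------------------------
0 | 0 | 0 | 0 | 0 | 0
0 | 0 | 0 | 1 | 1 | 1
0 | 0 | 1 | 0 | 1 | 1
0 | 0 | 1 | 1 | 0 | 0
0 | 1 | 0 | 0 | 0 | 0
0 | 1 | 0 | 1 | 1 | 1
0 | 1 | 1 | 0 | 1 | 1
0 | 1 | 1 | 1 | 0 | 0
1 | 0 | 0 | 0 | 1 | 1
1 | 0 | 0 | 1 | 0 | 0
1 | 0 | 1 | 0 | 0 | 0
1 | 0 | 1 | 1 | 1 | 1
1 | 1 | 0 | 0 | 0 | 0
1 | 1 | 0 | 1 | 1 | 1
1 | 1 | 1 | 0 | 1 | 1
1 | 1 | 1 | 1 | 0 | 0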